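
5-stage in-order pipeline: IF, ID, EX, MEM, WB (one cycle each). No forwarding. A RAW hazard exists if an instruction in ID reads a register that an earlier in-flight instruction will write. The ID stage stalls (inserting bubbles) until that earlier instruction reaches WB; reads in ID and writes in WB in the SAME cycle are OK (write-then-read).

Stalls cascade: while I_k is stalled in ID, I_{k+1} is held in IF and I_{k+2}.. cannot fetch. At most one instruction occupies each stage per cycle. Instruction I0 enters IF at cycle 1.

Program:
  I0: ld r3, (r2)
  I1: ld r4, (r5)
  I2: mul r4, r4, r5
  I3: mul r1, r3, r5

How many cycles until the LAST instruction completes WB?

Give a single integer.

Answer: 10

Derivation:
I0 ld r3 <- r2: IF@1 ID@2 stall=0 (-) EX@3 MEM@4 WB@5
I1 ld r4 <- r5: IF@2 ID@3 stall=0 (-) EX@4 MEM@5 WB@6
I2 mul r4 <- r4,r5: IF@3 ID@4 stall=2 (RAW on I1.r4 (WB@6)) EX@7 MEM@8 WB@9
I3 mul r1 <- r3,r5: IF@4 ID@7 stall=0 (-) EX@8 MEM@9 WB@10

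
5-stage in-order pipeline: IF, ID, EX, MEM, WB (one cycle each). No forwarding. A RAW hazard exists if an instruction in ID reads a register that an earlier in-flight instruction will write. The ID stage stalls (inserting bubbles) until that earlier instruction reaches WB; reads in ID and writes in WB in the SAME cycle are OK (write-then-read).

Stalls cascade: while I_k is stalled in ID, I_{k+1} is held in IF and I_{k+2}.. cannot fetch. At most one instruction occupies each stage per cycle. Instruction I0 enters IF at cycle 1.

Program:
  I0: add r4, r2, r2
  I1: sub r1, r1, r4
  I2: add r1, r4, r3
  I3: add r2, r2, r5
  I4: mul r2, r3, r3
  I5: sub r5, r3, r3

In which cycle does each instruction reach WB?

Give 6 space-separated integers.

I0 add r4 <- r2,r2: IF@1 ID@2 stall=0 (-) EX@3 MEM@4 WB@5
I1 sub r1 <- r1,r4: IF@2 ID@3 stall=2 (RAW on I0.r4 (WB@5)) EX@6 MEM@7 WB@8
I2 add r1 <- r4,r3: IF@3 ID@6 stall=0 (-) EX@7 MEM@8 WB@9
I3 add r2 <- r2,r5: IF@6 ID@7 stall=0 (-) EX@8 MEM@9 WB@10
I4 mul r2 <- r3,r3: IF@7 ID@8 stall=0 (-) EX@9 MEM@10 WB@11
I5 sub r5 <- r3,r3: IF@8 ID@9 stall=0 (-) EX@10 MEM@11 WB@12

Answer: 5 8 9 10 11 12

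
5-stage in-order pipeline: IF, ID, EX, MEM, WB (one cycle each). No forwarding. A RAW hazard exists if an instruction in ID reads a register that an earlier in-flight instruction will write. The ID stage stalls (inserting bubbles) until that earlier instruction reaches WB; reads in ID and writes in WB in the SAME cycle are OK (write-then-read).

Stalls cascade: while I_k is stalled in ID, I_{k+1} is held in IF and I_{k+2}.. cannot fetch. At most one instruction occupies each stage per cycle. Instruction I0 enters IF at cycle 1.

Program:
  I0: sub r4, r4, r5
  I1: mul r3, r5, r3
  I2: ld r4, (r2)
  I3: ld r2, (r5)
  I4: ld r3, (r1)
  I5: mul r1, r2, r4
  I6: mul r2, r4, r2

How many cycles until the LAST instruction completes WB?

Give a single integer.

I0 sub r4 <- r4,r5: IF@1 ID@2 stall=0 (-) EX@3 MEM@4 WB@5
I1 mul r3 <- r5,r3: IF@2 ID@3 stall=0 (-) EX@4 MEM@5 WB@6
I2 ld r4 <- r2: IF@3 ID@4 stall=0 (-) EX@5 MEM@6 WB@7
I3 ld r2 <- r5: IF@4 ID@5 stall=0 (-) EX@6 MEM@7 WB@8
I4 ld r3 <- r1: IF@5 ID@6 stall=0 (-) EX@7 MEM@8 WB@9
I5 mul r1 <- r2,r4: IF@6 ID@7 stall=1 (RAW on I3.r2 (WB@8)) EX@9 MEM@10 WB@11
I6 mul r2 <- r4,r2: IF@7 ID@9 stall=0 (-) EX@10 MEM@11 WB@12

Answer: 12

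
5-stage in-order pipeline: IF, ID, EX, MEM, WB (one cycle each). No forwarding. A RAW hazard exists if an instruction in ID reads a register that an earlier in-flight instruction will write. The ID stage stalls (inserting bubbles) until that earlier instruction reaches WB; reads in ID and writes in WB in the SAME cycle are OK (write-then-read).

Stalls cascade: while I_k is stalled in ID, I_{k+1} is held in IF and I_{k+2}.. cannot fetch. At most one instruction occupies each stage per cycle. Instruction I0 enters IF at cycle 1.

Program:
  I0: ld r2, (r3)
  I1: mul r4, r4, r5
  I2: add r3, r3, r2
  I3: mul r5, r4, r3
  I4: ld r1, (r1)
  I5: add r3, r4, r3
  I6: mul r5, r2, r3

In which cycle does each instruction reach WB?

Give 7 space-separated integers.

I0 ld r2 <- r3: IF@1 ID@2 stall=0 (-) EX@3 MEM@4 WB@5
I1 mul r4 <- r4,r5: IF@2 ID@3 stall=0 (-) EX@4 MEM@5 WB@6
I2 add r3 <- r3,r2: IF@3 ID@4 stall=1 (RAW on I0.r2 (WB@5)) EX@6 MEM@7 WB@8
I3 mul r5 <- r4,r3: IF@4 ID@6 stall=2 (RAW on I2.r3 (WB@8)) EX@9 MEM@10 WB@11
I4 ld r1 <- r1: IF@6 ID@9 stall=0 (-) EX@10 MEM@11 WB@12
I5 add r3 <- r4,r3: IF@9 ID@10 stall=0 (-) EX@11 MEM@12 WB@13
I6 mul r5 <- r2,r3: IF@10 ID@11 stall=2 (RAW on I5.r3 (WB@13)) EX@14 MEM@15 WB@16

Answer: 5 6 8 11 12 13 16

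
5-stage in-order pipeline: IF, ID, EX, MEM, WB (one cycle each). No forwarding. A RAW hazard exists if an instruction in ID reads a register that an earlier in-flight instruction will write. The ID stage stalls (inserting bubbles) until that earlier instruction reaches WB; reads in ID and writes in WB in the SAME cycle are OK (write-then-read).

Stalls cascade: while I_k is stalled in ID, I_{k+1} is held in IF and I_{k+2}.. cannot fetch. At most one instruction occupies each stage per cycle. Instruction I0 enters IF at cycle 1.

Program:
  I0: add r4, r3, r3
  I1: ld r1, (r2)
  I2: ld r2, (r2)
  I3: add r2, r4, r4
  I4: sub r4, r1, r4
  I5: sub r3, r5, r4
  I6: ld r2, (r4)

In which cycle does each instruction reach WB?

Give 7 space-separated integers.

Answer: 5 6 7 8 9 12 13

Derivation:
I0 add r4 <- r3,r3: IF@1 ID@2 stall=0 (-) EX@3 MEM@4 WB@5
I1 ld r1 <- r2: IF@2 ID@3 stall=0 (-) EX@4 MEM@5 WB@6
I2 ld r2 <- r2: IF@3 ID@4 stall=0 (-) EX@5 MEM@6 WB@7
I3 add r2 <- r4,r4: IF@4 ID@5 stall=0 (-) EX@6 MEM@7 WB@8
I4 sub r4 <- r1,r4: IF@5 ID@6 stall=0 (-) EX@7 MEM@8 WB@9
I5 sub r3 <- r5,r4: IF@6 ID@7 stall=2 (RAW on I4.r4 (WB@9)) EX@10 MEM@11 WB@12
I6 ld r2 <- r4: IF@7 ID@10 stall=0 (-) EX@11 MEM@12 WB@13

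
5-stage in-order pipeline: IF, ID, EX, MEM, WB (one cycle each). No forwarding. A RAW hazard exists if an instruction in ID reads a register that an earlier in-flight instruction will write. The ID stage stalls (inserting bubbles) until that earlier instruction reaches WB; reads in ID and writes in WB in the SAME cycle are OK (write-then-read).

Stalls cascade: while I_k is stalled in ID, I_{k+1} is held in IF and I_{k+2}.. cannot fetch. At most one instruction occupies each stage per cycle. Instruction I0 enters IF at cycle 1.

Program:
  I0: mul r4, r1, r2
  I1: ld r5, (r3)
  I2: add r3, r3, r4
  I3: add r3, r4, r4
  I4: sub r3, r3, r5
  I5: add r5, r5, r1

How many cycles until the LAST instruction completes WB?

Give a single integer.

Answer: 13

Derivation:
I0 mul r4 <- r1,r2: IF@1 ID@2 stall=0 (-) EX@3 MEM@4 WB@5
I1 ld r5 <- r3: IF@2 ID@3 stall=0 (-) EX@4 MEM@5 WB@6
I2 add r3 <- r3,r4: IF@3 ID@4 stall=1 (RAW on I0.r4 (WB@5)) EX@6 MEM@7 WB@8
I3 add r3 <- r4,r4: IF@4 ID@6 stall=0 (-) EX@7 MEM@8 WB@9
I4 sub r3 <- r3,r5: IF@6 ID@7 stall=2 (RAW on I3.r3 (WB@9)) EX@10 MEM@11 WB@12
I5 add r5 <- r5,r1: IF@7 ID@10 stall=0 (-) EX@11 MEM@12 WB@13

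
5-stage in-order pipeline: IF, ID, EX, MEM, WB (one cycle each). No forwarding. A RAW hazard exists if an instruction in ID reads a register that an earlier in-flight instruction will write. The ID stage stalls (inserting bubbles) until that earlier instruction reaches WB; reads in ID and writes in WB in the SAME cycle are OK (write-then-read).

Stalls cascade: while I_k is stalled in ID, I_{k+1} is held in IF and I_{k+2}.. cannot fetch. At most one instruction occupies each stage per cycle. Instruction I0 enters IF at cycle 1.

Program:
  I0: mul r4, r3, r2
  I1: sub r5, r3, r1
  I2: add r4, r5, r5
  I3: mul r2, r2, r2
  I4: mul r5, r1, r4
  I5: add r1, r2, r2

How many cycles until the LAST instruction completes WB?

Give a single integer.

I0 mul r4 <- r3,r2: IF@1 ID@2 stall=0 (-) EX@3 MEM@4 WB@5
I1 sub r5 <- r3,r1: IF@2 ID@3 stall=0 (-) EX@4 MEM@5 WB@6
I2 add r4 <- r5,r5: IF@3 ID@4 stall=2 (RAW on I1.r5 (WB@6)) EX@7 MEM@8 WB@9
I3 mul r2 <- r2,r2: IF@4 ID@7 stall=0 (-) EX@8 MEM@9 WB@10
I4 mul r5 <- r1,r4: IF@7 ID@8 stall=1 (RAW on I2.r4 (WB@9)) EX@10 MEM@11 WB@12
I5 add r1 <- r2,r2: IF@8 ID@10 stall=0 (-) EX@11 MEM@12 WB@13

Answer: 13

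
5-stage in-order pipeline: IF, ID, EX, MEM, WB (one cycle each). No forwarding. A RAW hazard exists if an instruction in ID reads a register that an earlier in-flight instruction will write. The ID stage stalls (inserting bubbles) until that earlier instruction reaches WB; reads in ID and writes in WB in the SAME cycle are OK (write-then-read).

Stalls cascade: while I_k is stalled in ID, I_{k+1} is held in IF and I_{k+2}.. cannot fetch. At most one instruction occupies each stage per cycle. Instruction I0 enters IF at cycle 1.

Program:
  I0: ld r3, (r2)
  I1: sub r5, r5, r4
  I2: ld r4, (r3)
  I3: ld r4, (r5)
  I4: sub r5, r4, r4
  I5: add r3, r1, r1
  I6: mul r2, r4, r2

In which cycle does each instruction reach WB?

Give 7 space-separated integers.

I0 ld r3 <- r2: IF@1 ID@2 stall=0 (-) EX@3 MEM@4 WB@5
I1 sub r5 <- r5,r4: IF@2 ID@3 stall=0 (-) EX@4 MEM@5 WB@6
I2 ld r4 <- r3: IF@3 ID@4 stall=1 (RAW on I0.r3 (WB@5)) EX@6 MEM@7 WB@8
I3 ld r4 <- r5: IF@4 ID@6 stall=0 (-) EX@7 MEM@8 WB@9
I4 sub r5 <- r4,r4: IF@6 ID@7 stall=2 (RAW on I3.r4 (WB@9)) EX@10 MEM@11 WB@12
I5 add r3 <- r1,r1: IF@7 ID@10 stall=0 (-) EX@11 MEM@12 WB@13
I6 mul r2 <- r4,r2: IF@10 ID@11 stall=0 (-) EX@12 MEM@13 WB@14

Answer: 5 6 8 9 12 13 14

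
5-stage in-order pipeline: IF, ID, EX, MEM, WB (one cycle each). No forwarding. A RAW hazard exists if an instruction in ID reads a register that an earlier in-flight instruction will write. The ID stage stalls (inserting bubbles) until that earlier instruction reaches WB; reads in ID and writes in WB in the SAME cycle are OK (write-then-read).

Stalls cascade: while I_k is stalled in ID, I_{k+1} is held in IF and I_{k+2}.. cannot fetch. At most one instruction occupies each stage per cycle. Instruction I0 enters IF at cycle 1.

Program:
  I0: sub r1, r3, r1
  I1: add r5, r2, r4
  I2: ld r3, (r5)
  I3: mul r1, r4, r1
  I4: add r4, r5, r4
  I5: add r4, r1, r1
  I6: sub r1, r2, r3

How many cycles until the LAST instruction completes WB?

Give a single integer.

Answer: 14

Derivation:
I0 sub r1 <- r3,r1: IF@1 ID@2 stall=0 (-) EX@3 MEM@4 WB@5
I1 add r5 <- r2,r4: IF@2 ID@3 stall=0 (-) EX@4 MEM@5 WB@6
I2 ld r3 <- r5: IF@3 ID@4 stall=2 (RAW on I1.r5 (WB@6)) EX@7 MEM@8 WB@9
I3 mul r1 <- r4,r1: IF@4 ID@7 stall=0 (-) EX@8 MEM@9 WB@10
I4 add r4 <- r5,r4: IF@7 ID@8 stall=0 (-) EX@9 MEM@10 WB@11
I5 add r4 <- r1,r1: IF@8 ID@9 stall=1 (RAW on I3.r1 (WB@10)) EX@11 MEM@12 WB@13
I6 sub r1 <- r2,r3: IF@9 ID@11 stall=0 (-) EX@12 MEM@13 WB@14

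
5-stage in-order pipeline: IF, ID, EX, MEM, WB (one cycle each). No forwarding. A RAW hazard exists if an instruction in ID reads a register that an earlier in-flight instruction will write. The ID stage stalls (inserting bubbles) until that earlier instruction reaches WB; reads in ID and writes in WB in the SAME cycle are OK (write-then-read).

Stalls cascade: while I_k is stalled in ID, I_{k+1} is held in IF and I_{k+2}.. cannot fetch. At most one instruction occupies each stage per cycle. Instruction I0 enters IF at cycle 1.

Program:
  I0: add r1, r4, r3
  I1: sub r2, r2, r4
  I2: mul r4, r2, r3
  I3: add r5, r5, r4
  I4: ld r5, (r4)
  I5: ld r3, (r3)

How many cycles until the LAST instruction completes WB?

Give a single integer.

I0 add r1 <- r4,r3: IF@1 ID@2 stall=0 (-) EX@3 MEM@4 WB@5
I1 sub r2 <- r2,r4: IF@2 ID@3 stall=0 (-) EX@4 MEM@5 WB@6
I2 mul r4 <- r2,r3: IF@3 ID@4 stall=2 (RAW on I1.r2 (WB@6)) EX@7 MEM@8 WB@9
I3 add r5 <- r5,r4: IF@4 ID@7 stall=2 (RAW on I2.r4 (WB@9)) EX@10 MEM@11 WB@12
I4 ld r5 <- r4: IF@7 ID@10 stall=0 (-) EX@11 MEM@12 WB@13
I5 ld r3 <- r3: IF@10 ID@11 stall=0 (-) EX@12 MEM@13 WB@14

Answer: 14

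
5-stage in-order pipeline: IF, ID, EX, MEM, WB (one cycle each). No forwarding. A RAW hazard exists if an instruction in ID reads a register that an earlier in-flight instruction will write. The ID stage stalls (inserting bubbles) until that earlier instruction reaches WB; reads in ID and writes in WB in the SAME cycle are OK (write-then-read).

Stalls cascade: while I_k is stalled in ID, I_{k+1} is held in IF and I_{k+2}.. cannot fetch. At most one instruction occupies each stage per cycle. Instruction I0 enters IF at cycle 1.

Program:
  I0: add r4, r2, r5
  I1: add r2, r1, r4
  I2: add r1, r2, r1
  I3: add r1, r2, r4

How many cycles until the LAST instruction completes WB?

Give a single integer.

I0 add r4 <- r2,r5: IF@1 ID@2 stall=0 (-) EX@3 MEM@4 WB@5
I1 add r2 <- r1,r4: IF@2 ID@3 stall=2 (RAW on I0.r4 (WB@5)) EX@6 MEM@7 WB@8
I2 add r1 <- r2,r1: IF@3 ID@6 stall=2 (RAW on I1.r2 (WB@8)) EX@9 MEM@10 WB@11
I3 add r1 <- r2,r4: IF@6 ID@9 stall=0 (-) EX@10 MEM@11 WB@12

Answer: 12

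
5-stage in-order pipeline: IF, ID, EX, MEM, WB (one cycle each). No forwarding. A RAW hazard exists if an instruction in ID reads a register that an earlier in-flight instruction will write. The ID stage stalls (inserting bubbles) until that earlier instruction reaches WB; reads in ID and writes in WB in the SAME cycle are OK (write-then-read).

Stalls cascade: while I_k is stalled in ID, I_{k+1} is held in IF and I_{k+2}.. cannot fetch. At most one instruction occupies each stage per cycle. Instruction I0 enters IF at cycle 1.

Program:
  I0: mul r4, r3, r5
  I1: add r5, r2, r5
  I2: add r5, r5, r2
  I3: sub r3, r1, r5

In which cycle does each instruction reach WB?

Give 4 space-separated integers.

Answer: 5 6 9 12

Derivation:
I0 mul r4 <- r3,r5: IF@1 ID@2 stall=0 (-) EX@3 MEM@4 WB@5
I1 add r5 <- r2,r5: IF@2 ID@3 stall=0 (-) EX@4 MEM@5 WB@6
I2 add r5 <- r5,r2: IF@3 ID@4 stall=2 (RAW on I1.r5 (WB@6)) EX@7 MEM@8 WB@9
I3 sub r3 <- r1,r5: IF@4 ID@7 stall=2 (RAW on I2.r5 (WB@9)) EX@10 MEM@11 WB@12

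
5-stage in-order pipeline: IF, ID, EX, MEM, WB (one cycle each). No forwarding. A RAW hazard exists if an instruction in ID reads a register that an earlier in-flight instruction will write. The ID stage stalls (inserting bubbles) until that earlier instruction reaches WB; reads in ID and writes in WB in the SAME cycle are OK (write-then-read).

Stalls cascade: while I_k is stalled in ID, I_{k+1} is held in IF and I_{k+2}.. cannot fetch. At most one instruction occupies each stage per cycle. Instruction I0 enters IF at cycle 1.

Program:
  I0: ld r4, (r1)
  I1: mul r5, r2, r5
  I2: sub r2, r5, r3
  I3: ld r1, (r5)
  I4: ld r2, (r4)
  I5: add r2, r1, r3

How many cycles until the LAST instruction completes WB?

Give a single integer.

I0 ld r4 <- r1: IF@1 ID@2 stall=0 (-) EX@3 MEM@4 WB@5
I1 mul r5 <- r2,r5: IF@2 ID@3 stall=0 (-) EX@4 MEM@5 WB@6
I2 sub r2 <- r5,r3: IF@3 ID@4 stall=2 (RAW on I1.r5 (WB@6)) EX@7 MEM@8 WB@9
I3 ld r1 <- r5: IF@4 ID@7 stall=0 (-) EX@8 MEM@9 WB@10
I4 ld r2 <- r4: IF@7 ID@8 stall=0 (-) EX@9 MEM@10 WB@11
I5 add r2 <- r1,r3: IF@8 ID@9 stall=1 (RAW on I3.r1 (WB@10)) EX@11 MEM@12 WB@13

Answer: 13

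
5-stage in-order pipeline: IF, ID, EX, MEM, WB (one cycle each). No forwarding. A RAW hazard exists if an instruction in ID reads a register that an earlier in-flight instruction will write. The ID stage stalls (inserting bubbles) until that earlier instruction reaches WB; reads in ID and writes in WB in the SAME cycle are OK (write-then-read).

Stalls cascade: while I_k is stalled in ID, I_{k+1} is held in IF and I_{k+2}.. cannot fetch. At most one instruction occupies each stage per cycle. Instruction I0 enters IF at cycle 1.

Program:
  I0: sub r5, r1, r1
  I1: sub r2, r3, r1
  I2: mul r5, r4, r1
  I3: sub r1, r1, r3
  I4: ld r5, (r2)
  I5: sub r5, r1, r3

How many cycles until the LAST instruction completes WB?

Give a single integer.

Answer: 11

Derivation:
I0 sub r5 <- r1,r1: IF@1 ID@2 stall=0 (-) EX@3 MEM@4 WB@5
I1 sub r2 <- r3,r1: IF@2 ID@3 stall=0 (-) EX@4 MEM@5 WB@6
I2 mul r5 <- r4,r1: IF@3 ID@4 stall=0 (-) EX@5 MEM@6 WB@7
I3 sub r1 <- r1,r3: IF@4 ID@5 stall=0 (-) EX@6 MEM@7 WB@8
I4 ld r5 <- r2: IF@5 ID@6 stall=0 (-) EX@7 MEM@8 WB@9
I5 sub r5 <- r1,r3: IF@6 ID@7 stall=1 (RAW on I3.r1 (WB@8)) EX@9 MEM@10 WB@11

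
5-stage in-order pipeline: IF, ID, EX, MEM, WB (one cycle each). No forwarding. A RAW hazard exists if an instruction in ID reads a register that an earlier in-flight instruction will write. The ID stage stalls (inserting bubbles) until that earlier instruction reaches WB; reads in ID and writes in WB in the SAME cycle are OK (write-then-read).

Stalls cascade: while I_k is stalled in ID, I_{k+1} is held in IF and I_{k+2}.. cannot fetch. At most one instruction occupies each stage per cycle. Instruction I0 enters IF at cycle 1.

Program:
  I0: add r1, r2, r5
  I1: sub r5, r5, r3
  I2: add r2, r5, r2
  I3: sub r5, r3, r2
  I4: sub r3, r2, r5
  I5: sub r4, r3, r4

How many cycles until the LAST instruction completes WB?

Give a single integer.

I0 add r1 <- r2,r5: IF@1 ID@2 stall=0 (-) EX@3 MEM@4 WB@5
I1 sub r5 <- r5,r3: IF@2 ID@3 stall=0 (-) EX@4 MEM@5 WB@6
I2 add r2 <- r5,r2: IF@3 ID@4 stall=2 (RAW on I1.r5 (WB@6)) EX@7 MEM@8 WB@9
I3 sub r5 <- r3,r2: IF@4 ID@7 stall=2 (RAW on I2.r2 (WB@9)) EX@10 MEM@11 WB@12
I4 sub r3 <- r2,r5: IF@7 ID@10 stall=2 (RAW on I3.r5 (WB@12)) EX@13 MEM@14 WB@15
I5 sub r4 <- r3,r4: IF@10 ID@13 stall=2 (RAW on I4.r3 (WB@15)) EX@16 MEM@17 WB@18

Answer: 18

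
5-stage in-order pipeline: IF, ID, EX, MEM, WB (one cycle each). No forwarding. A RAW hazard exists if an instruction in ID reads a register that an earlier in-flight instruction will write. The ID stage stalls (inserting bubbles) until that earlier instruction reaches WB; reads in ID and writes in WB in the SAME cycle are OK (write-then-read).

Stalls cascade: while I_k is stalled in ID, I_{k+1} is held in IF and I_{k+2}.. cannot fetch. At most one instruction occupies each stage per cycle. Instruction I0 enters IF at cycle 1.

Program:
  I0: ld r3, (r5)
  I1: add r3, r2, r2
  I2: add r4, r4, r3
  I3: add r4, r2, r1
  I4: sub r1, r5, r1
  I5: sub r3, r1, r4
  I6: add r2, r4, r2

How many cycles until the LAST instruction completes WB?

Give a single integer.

Answer: 15

Derivation:
I0 ld r3 <- r5: IF@1 ID@2 stall=0 (-) EX@3 MEM@4 WB@5
I1 add r3 <- r2,r2: IF@2 ID@3 stall=0 (-) EX@4 MEM@5 WB@6
I2 add r4 <- r4,r3: IF@3 ID@4 stall=2 (RAW on I1.r3 (WB@6)) EX@7 MEM@8 WB@9
I3 add r4 <- r2,r1: IF@4 ID@7 stall=0 (-) EX@8 MEM@9 WB@10
I4 sub r1 <- r5,r1: IF@7 ID@8 stall=0 (-) EX@9 MEM@10 WB@11
I5 sub r3 <- r1,r4: IF@8 ID@9 stall=2 (RAW on I4.r1 (WB@11)) EX@12 MEM@13 WB@14
I6 add r2 <- r4,r2: IF@9 ID@12 stall=0 (-) EX@13 MEM@14 WB@15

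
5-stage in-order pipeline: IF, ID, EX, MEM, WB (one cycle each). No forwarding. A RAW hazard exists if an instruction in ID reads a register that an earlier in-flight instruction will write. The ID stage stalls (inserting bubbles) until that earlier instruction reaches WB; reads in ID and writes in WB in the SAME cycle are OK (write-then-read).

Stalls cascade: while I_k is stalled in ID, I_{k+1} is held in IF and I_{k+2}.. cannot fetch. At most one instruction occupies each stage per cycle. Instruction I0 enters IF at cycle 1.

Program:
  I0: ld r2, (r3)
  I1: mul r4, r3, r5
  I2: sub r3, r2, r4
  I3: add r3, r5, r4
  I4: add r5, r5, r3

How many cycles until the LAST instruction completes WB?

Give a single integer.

Answer: 13

Derivation:
I0 ld r2 <- r3: IF@1 ID@2 stall=0 (-) EX@3 MEM@4 WB@5
I1 mul r4 <- r3,r5: IF@2 ID@3 stall=0 (-) EX@4 MEM@5 WB@6
I2 sub r3 <- r2,r4: IF@3 ID@4 stall=2 (RAW on I1.r4 (WB@6)) EX@7 MEM@8 WB@9
I3 add r3 <- r5,r4: IF@4 ID@7 stall=0 (-) EX@8 MEM@9 WB@10
I4 add r5 <- r5,r3: IF@7 ID@8 stall=2 (RAW on I3.r3 (WB@10)) EX@11 MEM@12 WB@13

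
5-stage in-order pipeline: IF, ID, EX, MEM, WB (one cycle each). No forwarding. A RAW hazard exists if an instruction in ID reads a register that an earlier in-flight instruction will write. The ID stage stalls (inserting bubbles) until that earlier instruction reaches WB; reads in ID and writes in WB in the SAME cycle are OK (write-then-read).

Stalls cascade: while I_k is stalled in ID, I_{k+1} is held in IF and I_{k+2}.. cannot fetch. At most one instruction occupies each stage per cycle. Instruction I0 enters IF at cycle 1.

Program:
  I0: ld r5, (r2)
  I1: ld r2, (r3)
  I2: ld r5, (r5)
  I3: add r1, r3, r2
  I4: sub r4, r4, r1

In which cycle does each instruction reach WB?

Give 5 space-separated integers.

Answer: 5 6 8 9 12

Derivation:
I0 ld r5 <- r2: IF@1 ID@2 stall=0 (-) EX@3 MEM@4 WB@5
I1 ld r2 <- r3: IF@2 ID@3 stall=0 (-) EX@4 MEM@5 WB@6
I2 ld r5 <- r5: IF@3 ID@4 stall=1 (RAW on I0.r5 (WB@5)) EX@6 MEM@7 WB@8
I3 add r1 <- r3,r2: IF@4 ID@6 stall=0 (-) EX@7 MEM@8 WB@9
I4 sub r4 <- r4,r1: IF@6 ID@7 stall=2 (RAW on I3.r1 (WB@9)) EX@10 MEM@11 WB@12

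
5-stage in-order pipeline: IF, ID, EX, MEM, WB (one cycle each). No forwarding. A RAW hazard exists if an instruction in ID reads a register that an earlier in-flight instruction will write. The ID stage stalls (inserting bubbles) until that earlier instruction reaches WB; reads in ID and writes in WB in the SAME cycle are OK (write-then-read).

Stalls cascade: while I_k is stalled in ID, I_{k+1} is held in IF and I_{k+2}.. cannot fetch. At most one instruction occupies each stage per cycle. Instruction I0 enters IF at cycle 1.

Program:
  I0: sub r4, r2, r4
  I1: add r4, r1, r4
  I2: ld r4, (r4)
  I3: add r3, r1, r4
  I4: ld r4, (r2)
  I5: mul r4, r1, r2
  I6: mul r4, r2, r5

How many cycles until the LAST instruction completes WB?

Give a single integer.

I0 sub r4 <- r2,r4: IF@1 ID@2 stall=0 (-) EX@3 MEM@4 WB@5
I1 add r4 <- r1,r4: IF@2 ID@3 stall=2 (RAW on I0.r4 (WB@5)) EX@6 MEM@7 WB@8
I2 ld r4 <- r4: IF@3 ID@6 stall=2 (RAW on I1.r4 (WB@8)) EX@9 MEM@10 WB@11
I3 add r3 <- r1,r4: IF@6 ID@9 stall=2 (RAW on I2.r4 (WB@11)) EX@12 MEM@13 WB@14
I4 ld r4 <- r2: IF@9 ID@12 stall=0 (-) EX@13 MEM@14 WB@15
I5 mul r4 <- r1,r2: IF@12 ID@13 stall=0 (-) EX@14 MEM@15 WB@16
I6 mul r4 <- r2,r5: IF@13 ID@14 stall=0 (-) EX@15 MEM@16 WB@17

Answer: 17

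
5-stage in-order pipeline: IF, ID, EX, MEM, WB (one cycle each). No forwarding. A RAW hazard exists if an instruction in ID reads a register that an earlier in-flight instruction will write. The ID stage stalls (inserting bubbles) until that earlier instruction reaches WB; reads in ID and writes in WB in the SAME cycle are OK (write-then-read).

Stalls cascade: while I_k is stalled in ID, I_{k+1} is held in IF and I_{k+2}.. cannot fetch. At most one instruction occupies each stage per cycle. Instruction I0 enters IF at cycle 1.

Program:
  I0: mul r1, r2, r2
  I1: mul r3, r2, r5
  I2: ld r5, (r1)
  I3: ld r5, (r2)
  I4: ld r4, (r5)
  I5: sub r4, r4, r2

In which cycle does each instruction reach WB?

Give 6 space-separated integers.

Answer: 5 6 8 9 12 15

Derivation:
I0 mul r1 <- r2,r2: IF@1 ID@2 stall=0 (-) EX@3 MEM@4 WB@5
I1 mul r3 <- r2,r5: IF@2 ID@3 stall=0 (-) EX@4 MEM@5 WB@6
I2 ld r5 <- r1: IF@3 ID@4 stall=1 (RAW on I0.r1 (WB@5)) EX@6 MEM@7 WB@8
I3 ld r5 <- r2: IF@4 ID@6 stall=0 (-) EX@7 MEM@8 WB@9
I4 ld r4 <- r5: IF@6 ID@7 stall=2 (RAW on I3.r5 (WB@9)) EX@10 MEM@11 WB@12
I5 sub r4 <- r4,r2: IF@7 ID@10 stall=2 (RAW on I4.r4 (WB@12)) EX@13 MEM@14 WB@15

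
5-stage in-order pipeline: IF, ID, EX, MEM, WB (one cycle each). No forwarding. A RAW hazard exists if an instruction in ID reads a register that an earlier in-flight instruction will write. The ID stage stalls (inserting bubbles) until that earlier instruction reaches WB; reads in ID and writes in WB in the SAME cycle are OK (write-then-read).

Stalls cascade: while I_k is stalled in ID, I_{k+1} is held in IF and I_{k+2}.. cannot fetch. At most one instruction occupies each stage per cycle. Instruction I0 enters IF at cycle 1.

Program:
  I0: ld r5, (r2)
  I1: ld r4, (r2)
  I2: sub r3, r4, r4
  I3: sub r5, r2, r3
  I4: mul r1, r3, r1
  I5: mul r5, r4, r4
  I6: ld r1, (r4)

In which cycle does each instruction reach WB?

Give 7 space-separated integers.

Answer: 5 6 9 12 13 14 15

Derivation:
I0 ld r5 <- r2: IF@1 ID@2 stall=0 (-) EX@3 MEM@4 WB@5
I1 ld r4 <- r2: IF@2 ID@3 stall=0 (-) EX@4 MEM@5 WB@6
I2 sub r3 <- r4,r4: IF@3 ID@4 stall=2 (RAW on I1.r4 (WB@6)) EX@7 MEM@8 WB@9
I3 sub r5 <- r2,r3: IF@4 ID@7 stall=2 (RAW on I2.r3 (WB@9)) EX@10 MEM@11 WB@12
I4 mul r1 <- r3,r1: IF@7 ID@10 stall=0 (-) EX@11 MEM@12 WB@13
I5 mul r5 <- r4,r4: IF@10 ID@11 stall=0 (-) EX@12 MEM@13 WB@14
I6 ld r1 <- r4: IF@11 ID@12 stall=0 (-) EX@13 MEM@14 WB@15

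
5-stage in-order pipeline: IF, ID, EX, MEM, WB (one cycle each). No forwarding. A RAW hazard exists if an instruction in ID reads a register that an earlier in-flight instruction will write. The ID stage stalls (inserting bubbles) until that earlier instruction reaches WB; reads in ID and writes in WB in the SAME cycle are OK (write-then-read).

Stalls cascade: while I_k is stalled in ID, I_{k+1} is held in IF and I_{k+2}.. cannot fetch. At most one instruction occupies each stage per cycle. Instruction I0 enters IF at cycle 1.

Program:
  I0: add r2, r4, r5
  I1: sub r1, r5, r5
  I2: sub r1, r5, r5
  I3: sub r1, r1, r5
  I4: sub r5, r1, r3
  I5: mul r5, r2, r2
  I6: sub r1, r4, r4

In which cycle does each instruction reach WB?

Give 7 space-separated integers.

I0 add r2 <- r4,r5: IF@1 ID@2 stall=0 (-) EX@3 MEM@4 WB@5
I1 sub r1 <- r5,r5: IF@2 ID@3 stall=0 (-) EX@4 MEM@5 WB@6
I2 sub r1 <- r5,r5: IF@3 ID@4 stall=0 (-) EX@5 MEM@6 WB@7
I3 sub r1 <- r1,r5: IF@4 ID@5 stall=2 (RAW on I2.r1 (WB@7)) EX@8 MEM@9 WB@10
I4 sub r5 <- r1,r3: IF@5 ID@8 stall=2 (RAW on I3.r1 (WB@10)) EX@11 MEM@12 WB@13
I5 mul r5 <- r2,r2: IF@8 ID@11 stall=0 (-) EX@12 MEM@13 WB@14
I6 sub r1 <- r4,r4: IF@11 ID@12 stall=0 (-) EX@13 MEM@14 WB@15

Answer: 5 6 7 10 13 14 15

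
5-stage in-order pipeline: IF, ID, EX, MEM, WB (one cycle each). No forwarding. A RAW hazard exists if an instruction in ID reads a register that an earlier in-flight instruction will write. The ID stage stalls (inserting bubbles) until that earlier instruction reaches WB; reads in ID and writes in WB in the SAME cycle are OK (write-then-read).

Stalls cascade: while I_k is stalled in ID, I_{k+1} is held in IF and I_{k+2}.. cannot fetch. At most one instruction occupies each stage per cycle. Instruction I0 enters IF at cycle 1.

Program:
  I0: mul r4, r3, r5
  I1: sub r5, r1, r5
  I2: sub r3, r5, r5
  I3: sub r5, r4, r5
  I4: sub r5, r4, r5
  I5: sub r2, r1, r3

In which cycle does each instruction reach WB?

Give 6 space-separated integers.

Answer: 5 6 9 10 13 14

Derivation:
I0 mul r4 <- r3,r5: IF@1 ID@2 stall=0 (-) EX@3 MEM@4 WB@5
I1 sub r5 <- r1,r5: IF@2 ID@3 stall=0 (-) EX@4 MEM@5 WB@6
I2 sub r3 <- r5,r5: IF@3 ID@4 stall=2 (RAW on I1.r5 (WB@6)) EX@7 MEM@8 WB@9
I3 sub r5 <- r4,r5: IF@4 ID@7 stall=0 (-) EX@8 MEM@9 WB@10
I4 sub r5 <- r4,r5: IF@7 ID@8 stall=2 (RAW on I3.r5 (WB@10)) EX@11 MEM@12 WB@13
I5 sub r2 <- r1,r3: IF@8 ID@11 stall=0 (-) EX@12 MEM@13 WB@14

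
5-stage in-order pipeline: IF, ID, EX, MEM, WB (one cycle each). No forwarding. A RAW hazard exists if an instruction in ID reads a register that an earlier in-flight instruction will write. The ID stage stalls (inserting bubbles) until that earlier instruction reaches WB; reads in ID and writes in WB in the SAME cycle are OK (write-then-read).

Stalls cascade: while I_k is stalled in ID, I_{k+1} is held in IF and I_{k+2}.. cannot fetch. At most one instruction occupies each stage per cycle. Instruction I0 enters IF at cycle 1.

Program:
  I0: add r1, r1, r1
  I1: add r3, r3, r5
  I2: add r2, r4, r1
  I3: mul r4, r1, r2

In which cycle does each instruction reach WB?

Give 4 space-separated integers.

Answer: 5 6 8 11

Derivation:
I0 add r1 <- r1,r1: IF@1 ID@2 stall=0 (-) EX@3 MEM@4 WB@5
I1 add r3 <- r3,r5: IF@2 ID@3 stall=0 (-) EX@4 MEM@5 WB@6
I2 add r2 <- r4,r1: IF@3 ID@4 stall=1 (RAW on I0.r1 (WB@5)) EX@6 MEM@7 WB@8
I3 mul r4 <- r1,r2: IF@4 ID@6 stall=2 (RAW on I2.r2 (WB@8)) EX@9 MEM@10 WB@11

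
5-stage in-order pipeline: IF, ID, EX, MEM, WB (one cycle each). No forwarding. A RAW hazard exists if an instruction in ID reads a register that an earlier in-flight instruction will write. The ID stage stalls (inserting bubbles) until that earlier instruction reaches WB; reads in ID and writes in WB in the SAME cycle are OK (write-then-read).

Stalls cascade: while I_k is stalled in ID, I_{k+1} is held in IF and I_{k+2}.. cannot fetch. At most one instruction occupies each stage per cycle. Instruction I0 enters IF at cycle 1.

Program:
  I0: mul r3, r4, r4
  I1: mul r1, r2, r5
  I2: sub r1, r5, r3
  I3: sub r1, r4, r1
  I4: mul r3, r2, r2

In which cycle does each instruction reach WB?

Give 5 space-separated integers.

I0 mul r3 <- r4,r4: IF@1 ID@2 stall=0 (-) EX@3 MEM@4 WB@5
I1 mul r1 <- r2,r5: IF@2 ID@3 stall=0 (-) EX@4 MEM@5 WB@6
I2 sub r1 <- r5,r3: IF@3 ID@4 stall=1 (RAW on I0.r3 (WB@5)) EX@6 MEM@7 WB@8
I3 sub r1 <- r4,r1: IF@4 ID@6 stall=2 (RAW on I2.r1 (WB@8)) EX@9 MEM@10 WB@11
I4 mul r3 <- r2,r2: IF@6 ID@9 stall=0 (-) EX@10 MEM@11 WB@12

Answer: 5 6 8 11 12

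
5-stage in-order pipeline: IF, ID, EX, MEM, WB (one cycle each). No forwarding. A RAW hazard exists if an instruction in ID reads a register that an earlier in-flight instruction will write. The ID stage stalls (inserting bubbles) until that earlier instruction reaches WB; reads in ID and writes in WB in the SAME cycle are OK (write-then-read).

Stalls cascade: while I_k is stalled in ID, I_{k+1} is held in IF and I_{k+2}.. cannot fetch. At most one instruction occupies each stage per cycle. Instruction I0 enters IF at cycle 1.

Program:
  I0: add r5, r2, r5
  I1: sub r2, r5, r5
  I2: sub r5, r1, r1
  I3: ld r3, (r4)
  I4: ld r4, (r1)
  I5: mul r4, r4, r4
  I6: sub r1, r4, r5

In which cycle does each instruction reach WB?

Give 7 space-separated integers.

Answer: 5 8 9 10 11 14 17

Derivation:
I0 add r5 <- r2,r5: IF@1 ID@2 stall=0 (-) EX@3 MEM@4 WB@5
I1 sub r2 <- r5,r5: IF@2 ID@3 stall=2 (RAW on I0.r5 (WB@5)) EX@6 MEM@7 WB@8
I2 sub r5 <- r1,r1: IF@3 ID@6 stall=0 (-) EX@7 MEM@8 WB@9
I3 ld r3 <- r4: IF@6 ID@7 stall=0 (-) EX@8 MEM@9 WB@10
I4 ld r4 <- r1: IF@7 ID@8 stall=0 (-) EX@9 MEM@10 WB@11
I5 mul r4 <- r4,r4: IF@8 ID@9 stall=2 (RAW on I4.r4 (WB@11)) EX@12 MEM@13 WB@14
I6 sub r1 <- r4,r5: IF@9 ID@12 stall=2 (RAW on I5.r4 (WB@14)) EX@15 MEM@16 WB@17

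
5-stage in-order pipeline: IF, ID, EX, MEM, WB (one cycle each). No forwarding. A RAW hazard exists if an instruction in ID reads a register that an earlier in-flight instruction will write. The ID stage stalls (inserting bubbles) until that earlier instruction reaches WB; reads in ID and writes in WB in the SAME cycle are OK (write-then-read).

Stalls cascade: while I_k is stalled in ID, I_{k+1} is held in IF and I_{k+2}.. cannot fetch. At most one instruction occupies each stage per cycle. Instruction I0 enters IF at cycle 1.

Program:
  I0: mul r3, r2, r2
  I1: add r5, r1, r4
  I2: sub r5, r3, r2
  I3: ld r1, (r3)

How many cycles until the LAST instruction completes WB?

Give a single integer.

Answer: 9

Derivation:
I0 mul r3 <- r2,r2: IF@1 ID@2 stall=0 (-) EX@3 MEM@4 WB@5
I1 add r5 <- r1,r4: IF@2 ID@3 stall=0 (-) EX@4 MEM@5 WB@6
I2 sub r5 <- r3,r2: IF@3 ID@4 stall=1 (RAW on I0.r3 (WB@5)) EX@6 MEM@7 WB@8
I3 ld r1 <- r3: IF@4 ID@6 stall=0 (-) EX@7 MEM@8 WB@9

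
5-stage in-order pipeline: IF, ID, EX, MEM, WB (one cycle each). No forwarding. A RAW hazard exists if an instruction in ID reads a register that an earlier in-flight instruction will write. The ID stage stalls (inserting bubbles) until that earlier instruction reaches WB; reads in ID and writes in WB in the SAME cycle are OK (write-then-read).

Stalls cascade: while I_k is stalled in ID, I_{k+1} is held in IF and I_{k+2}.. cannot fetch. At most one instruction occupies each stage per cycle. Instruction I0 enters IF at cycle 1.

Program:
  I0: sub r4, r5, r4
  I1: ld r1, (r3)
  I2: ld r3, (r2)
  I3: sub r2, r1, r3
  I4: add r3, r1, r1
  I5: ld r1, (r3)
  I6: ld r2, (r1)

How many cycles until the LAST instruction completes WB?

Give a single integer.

I0 sub r4 <- r5,r4: IF@1 ID@2 stall=0 (-) EX@3 MEM@4 WB@5
I1 ld r1 <- r3: IF@2 ID@3 stall=0 (-) EX@4 MEM@5 WB@6
I2 ld r3 <- r2: IF@3 ID@4 stall=0 (-) EX@5 MEM@6 WB@7
I3 sub r2 <- r1,r3: IF@4 ID@5 stall=2 (RAW on I2.r3 (WB@7)) EX@8 MEM@9 WB@10
I4 add r3 <- r1,r1: IF@5 ID@8 stall=0 (-) EX@9 MEM@10 WB@11
I5 ld r1 <- r3: IF@8 ID@9 stall=2 (RAW on I4.r3 (WB@11)) EX@12 MEM@13 WB@14
I6 ld r2 <- r1: IF@9 ID@12 stall=2 (RAW on I5.r1 (WB@14)) EX@15 MEM@16 WB@17

Answer: 17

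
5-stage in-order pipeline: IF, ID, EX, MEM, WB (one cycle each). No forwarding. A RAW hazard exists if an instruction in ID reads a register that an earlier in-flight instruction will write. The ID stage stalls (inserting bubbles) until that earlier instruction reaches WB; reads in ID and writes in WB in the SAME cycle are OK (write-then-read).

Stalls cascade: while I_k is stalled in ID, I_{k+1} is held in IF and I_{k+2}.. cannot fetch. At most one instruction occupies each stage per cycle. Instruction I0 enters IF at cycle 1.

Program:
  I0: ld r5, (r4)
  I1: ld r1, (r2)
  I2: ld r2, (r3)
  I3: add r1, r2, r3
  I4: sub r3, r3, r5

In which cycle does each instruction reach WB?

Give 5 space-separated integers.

I0 ld r5 <- r4: IF@1 ID@2 stall=0 (-) EX@3 MEM@4 WB@5
I1 ld r1 <- r2: IF@2 ID@3 stall=0 (-) EX@4 MEM@5 WB@6
I2 ld r2 <- r3: IF@3 ID@4 stall=0 (-) EX@5 MEM@6 WB@7
I3 add r1 <- r2,r3: IF@4 ID@5 stall=2 (RAW on I2.r2 (WB@7)) EX@8 MEM@9 WB@10
I4 sub r3 <- r3,r5: IF@5 ID@8 stall=0 (-) EX@9 MEM@10 WB@11

Answer: 5 6 7 10 11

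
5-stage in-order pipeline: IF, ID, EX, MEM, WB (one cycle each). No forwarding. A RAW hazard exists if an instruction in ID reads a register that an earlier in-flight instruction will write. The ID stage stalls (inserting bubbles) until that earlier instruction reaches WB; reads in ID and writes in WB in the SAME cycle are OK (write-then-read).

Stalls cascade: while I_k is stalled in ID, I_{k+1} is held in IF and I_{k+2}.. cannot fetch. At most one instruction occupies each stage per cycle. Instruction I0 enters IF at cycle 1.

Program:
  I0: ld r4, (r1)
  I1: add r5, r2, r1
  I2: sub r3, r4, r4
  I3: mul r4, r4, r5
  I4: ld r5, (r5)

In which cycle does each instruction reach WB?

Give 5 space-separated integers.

I0 ld r4 <- r1: IF@1 ID@2 stall=0 (-) EX@3 MEM@4 WB@5
I1 add r5 <- r2,r1: IF@2 ID@3 stall=0 (-) EX@4 MEM@5 WB@6
I2 sub r3 <- r4,r4: IF@3 ID@4 stall=1 (RAW on I0.r4 (WB@5)) EX@6 MEM@7 WB@8
I3 mul r4 <- r4,r5: IF@4 ID@6 stall=0 (-) EX@7 MEM@8 WB@9
I4 ld r5 <- r5: IF@6 ID@7 stall=0 (-) EX@8 MEM@9 WB@10

Answer: 5 6 8 9 10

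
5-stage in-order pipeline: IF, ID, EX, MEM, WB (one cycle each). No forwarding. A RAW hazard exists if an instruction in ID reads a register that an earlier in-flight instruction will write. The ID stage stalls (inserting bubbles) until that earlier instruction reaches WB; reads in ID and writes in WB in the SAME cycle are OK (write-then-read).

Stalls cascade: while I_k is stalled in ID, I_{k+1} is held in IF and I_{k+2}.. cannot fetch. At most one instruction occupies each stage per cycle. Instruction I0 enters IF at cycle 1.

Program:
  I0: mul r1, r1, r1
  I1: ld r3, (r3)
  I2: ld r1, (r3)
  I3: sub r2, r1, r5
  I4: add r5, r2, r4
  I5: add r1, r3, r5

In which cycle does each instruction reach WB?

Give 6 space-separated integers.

I0 mul r1 <- r1,r1: IF@1 ID@2 stall=0 (-) EX@3 MEM@4 WB@5
I1 ld r3 <- r3: IF@2 ID@3 stall=0 (-) EX@4 MEM@5 WB@6
I2 ld r1 <- r3: IF@3 ID@4 stall=2 (RAW on I1.r3 (WB@6)) EX@7 MEM@8 WB@9
I3 sub r2 <- r1,r5: IF@4 ID@7 stall=2 (RAW on I2.r1 (WB@9)) EX@10 MEM@11 WB@12
I4 add r5 <- r2,r4: IF@7 ID@10 stall=2 (RAW on I3.r2 (WB@12)) EX@13 MEM@14 WB@15
I5 add r1 <- r3,r5: IF@10 ID@13 stall=2 (RAW on I4.r5 (WB@15)) EX@16 MEM@17 WB@18

Answer: 5 6 9 12 15 18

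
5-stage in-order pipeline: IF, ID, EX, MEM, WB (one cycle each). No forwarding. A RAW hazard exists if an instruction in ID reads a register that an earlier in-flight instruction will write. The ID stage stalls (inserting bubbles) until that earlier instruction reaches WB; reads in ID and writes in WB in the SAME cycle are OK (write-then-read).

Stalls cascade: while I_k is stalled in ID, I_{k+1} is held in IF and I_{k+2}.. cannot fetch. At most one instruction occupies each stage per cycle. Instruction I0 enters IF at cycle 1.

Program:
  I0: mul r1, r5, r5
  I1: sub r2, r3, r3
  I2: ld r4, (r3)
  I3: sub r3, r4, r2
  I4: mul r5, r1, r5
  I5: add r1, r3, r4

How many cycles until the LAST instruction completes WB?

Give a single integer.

I0 mul r1 <- r5,r5: IF@1 ID@2 stall=0 (-) EX@3 MEM@4 WB@5
I1 sub r2 <- r3,r3: IF@2 ID@3 stall=0 (-) EX@4 MEM@5 WB@6
I2 ld r4 <- r3: IF@3 ID@4 stall=0 (-) EX@5 MEM@6 WB@7
I3 sub r3 <- r4,r2: IF@4 ID@5 stall=2 (RAW on I2.r4 (WB@7)) EX@8 MEM@9 WB@10
I4 mul r5 <- r1,r5: IF@5 ID@8 stall=0 (-) EX@9 MEM@10 WB@11
I5 add r1 <- r3,r4: IF@8 ID@9 stall=1 (RAW on I3.r3 (WB@10)) EX@11 MEM@12 WB@13

Answer: 13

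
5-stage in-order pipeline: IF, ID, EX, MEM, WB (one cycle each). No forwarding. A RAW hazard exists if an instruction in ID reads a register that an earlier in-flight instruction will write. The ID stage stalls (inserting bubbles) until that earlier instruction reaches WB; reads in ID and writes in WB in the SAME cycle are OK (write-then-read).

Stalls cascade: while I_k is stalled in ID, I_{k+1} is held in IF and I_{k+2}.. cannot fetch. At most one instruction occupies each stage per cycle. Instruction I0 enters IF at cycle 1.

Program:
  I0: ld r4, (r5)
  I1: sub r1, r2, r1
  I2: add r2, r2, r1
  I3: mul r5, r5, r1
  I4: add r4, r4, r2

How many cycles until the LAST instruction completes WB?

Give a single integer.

Answer: 12

Derivation:
I0 ld r4 <- r5: IF@1 ID@2 stall=0 (-) EX@3 MEM@4 WB@5
I1 sub r1 <- r2,r1: IF@2 ID@3 stall=0 (-) EX@4 MEM@5 WB@6
I2 add r2 <- r2,r1: IF@3 ID@4 stall=2 (RAW on I1.r1 (WB@6)) EX@7 MEM@8 WB@9
I3 mul r5 <- r5,r1: IF@4 ID@7 stall=0 (-) EX@8 MEM@9 WB@10
I4 add r4 <- r4,r2: IF@7 ID@8 stall=1 (RAW on I2.r2 (WB@9)) EX@10 MEM@11 WB@12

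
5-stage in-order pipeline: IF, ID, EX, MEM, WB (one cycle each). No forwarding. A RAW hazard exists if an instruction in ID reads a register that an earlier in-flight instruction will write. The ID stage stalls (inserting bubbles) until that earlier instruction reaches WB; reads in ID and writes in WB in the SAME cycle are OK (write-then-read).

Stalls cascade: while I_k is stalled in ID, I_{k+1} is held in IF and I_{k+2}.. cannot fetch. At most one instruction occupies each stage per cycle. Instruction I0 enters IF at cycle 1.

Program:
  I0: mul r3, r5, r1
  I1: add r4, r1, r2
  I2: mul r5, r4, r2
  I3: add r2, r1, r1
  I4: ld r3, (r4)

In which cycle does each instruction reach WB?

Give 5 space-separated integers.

I0 mul r3 <- r5,r1: IF@1 ID@2 stall=0 (-) EX@3 MEM@4 WB@5
I1 add r4 <- r1,r2: IF@2 ID@3 stall=0 (-) EX@4 MEM@5 WB@6
I2 mul r5 <- r4,r2: IF@3 ID@4 stall=2 (RAW on I1.r4 (WB@6)) EX@7 MEM@8 WB@9
I3 add r2 <- r1,r1: IF@4 ID@7 stall=0 (-) EX@8 MEM@9 WB@10
I4 ld r3 <- r4: IF@7 ID@8 stall=0 (-) EX@9 MEM@10 WB@11

Answer: 5 6 9 10 11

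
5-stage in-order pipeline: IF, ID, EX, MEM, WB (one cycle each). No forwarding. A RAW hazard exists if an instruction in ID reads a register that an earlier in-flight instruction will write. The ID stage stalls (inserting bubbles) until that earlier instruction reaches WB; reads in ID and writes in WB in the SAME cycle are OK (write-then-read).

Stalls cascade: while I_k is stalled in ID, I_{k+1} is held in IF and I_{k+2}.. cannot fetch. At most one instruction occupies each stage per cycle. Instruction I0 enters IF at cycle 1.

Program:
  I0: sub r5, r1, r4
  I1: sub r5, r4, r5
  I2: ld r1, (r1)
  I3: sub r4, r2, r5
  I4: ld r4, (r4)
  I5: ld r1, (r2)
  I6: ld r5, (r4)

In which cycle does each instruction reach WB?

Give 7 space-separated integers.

I0 sub r5 <- r1,r4: IF@1 ID@2 stall=0 (-) EX@3 MEM@4 WB@5
I1 sub r5 <- r4,r5: IF@2 ID@3 stall=2 (RAW on I0.r5 (WB@5)) EX@6 MEM@7 WB@8
I2 ld r1 <- r1: IF@3 ID@6 stall=0 (-) EX@7 MEM@8 WB@9
I3 sub r4 <- r2,r5: IF@6 ID@7 stall=1 (RAW on I1.r5 (WB@8)) EX@9 MEM@10 WB@11
I4 ld r4 <- r4: IF@7 ID@9 stall=2 (RAW on I3.r4 (WB@11)) EX@12 MEM@13 WB@14
I5 ld r1 <- r2: IF@9 ID@12 stall=0 (-) EX@13 MEM@14 WB@15
I6 ld r5 <- r4: IF@12 ID@13 stall=1 (RAW on I4.r4 (WB@14)) EX@15 MEM@16 WB@17

Answer: 5 8 9 11 14 15 17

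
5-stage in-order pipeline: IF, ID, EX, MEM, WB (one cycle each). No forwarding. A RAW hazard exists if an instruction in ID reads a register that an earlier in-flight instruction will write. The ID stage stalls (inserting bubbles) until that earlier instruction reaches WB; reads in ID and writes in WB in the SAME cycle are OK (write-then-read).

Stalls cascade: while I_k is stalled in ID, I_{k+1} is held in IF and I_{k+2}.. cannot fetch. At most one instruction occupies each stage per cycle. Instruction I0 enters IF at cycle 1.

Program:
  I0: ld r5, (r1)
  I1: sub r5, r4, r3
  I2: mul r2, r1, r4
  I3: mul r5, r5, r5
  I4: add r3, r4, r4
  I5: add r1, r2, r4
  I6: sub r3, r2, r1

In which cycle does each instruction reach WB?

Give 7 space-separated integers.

Answer: 5 6 7 9 10 11 14

Derivation:
I0 ld r5 <- r1: IF@1 ID@2 stall=0 (-) EX@3 MEM@4 WB@5
I1 sub r5 <- r4,r3: IF@2 ID@3 stall=0 (-) EX@4 MEM@5 WB@6
I2 mul r2 <- r1,r4: IF@3 ID@4 stall=0 (-) EX@5 MEM@6 WB@7
I3 mul r5 <- r5,r5: IF@4 ID@5 stall=1 (RAW on I1.r5 (WB@6)) EX@7 MEM@8 WB@9
I4 add r3 <- r4,r4: IF@5 ID@7 stall=0 (-) EX@8 MEM@9 WB@10
I5 add r1 <- r2,r4: IF@7 ID@8 stall=0 (-) EX@9 MEM@10 WB@11
I6 sub r3 <- r2,r1: IF@8 ID@9 stall=2 (RAW on I5.r1 (WB@11)) EX@12 MEM@13 WB@14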